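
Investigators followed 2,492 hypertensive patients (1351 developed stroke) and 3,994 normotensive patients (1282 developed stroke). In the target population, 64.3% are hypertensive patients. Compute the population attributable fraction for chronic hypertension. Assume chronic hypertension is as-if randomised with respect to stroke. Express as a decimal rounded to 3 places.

p₁ = P(outcome | exposed) = 1351/2492 = 0.54213
p₀ = P(outcome | unexposed) = 1282/3994 = 0.32098
Overall risk P(Y=1) = π·p₁ + (1−π)·p₀ = 0.643×0.54213 + 0.357×0.32098 = 0.46318.
Under exogeneity, PAF = [P(Y=1) − p₀] / P(Y=1).
PAF = (0.46318 − 0.32098) / 0.46318 ≈ 0.3070

PAF ≈ 0.307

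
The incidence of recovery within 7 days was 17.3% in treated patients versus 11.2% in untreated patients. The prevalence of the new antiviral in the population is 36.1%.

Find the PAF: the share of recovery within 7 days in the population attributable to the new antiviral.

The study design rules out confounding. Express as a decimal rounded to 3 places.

PAF ≈ 0.164

p₁ = 0.173, p₀ = 0.112.
Overall risk P(Y=1) = π·p₁ + (1−π)·p₀ = 0.361×0.173 + 0.639×0.112 = 0.13402.
Under exogeneity, PAF = [P(Y=1) − p₀] / P(Y=1).
PAF = (0.13402 − 0.112) / 0.13402 ≈ 0.1643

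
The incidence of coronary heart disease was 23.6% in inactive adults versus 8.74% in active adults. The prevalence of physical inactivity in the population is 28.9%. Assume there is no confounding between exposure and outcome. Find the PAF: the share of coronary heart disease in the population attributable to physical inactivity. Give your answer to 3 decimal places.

p₁ = 0.236, p₀ = 0.0874.
Overall risk P(Y=1) = π·p₁ + (1−π)·p₀ = 0.289×0.236 + 0.711×0.0874 = 0.13035.
Under exogeneity, PAF = [P(Y=1) − p₀] / P(Y=1).
PAF = (0.13035 − 0.0874) / 0.13035 ≈ 0.3295

PAF ≈ 0.329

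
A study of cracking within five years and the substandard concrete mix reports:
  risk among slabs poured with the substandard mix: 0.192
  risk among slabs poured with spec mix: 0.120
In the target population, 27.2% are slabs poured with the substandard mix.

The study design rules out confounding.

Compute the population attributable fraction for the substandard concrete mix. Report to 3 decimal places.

Let p₁ = 0.192, p₀ = 0.12.
Overall risk P(Y=1) = π·p₁ + (1−π)·p₀ = 0.272×0.192 + 0.728×0.12 = 0.13958.
Under exogeneity, PAF = [P(Y=1) − p₀] / P(Y=1).
PAF = (0.13958 − 0.12) / 0.13958 ≈ 0.1403

PAF ≈ 0.140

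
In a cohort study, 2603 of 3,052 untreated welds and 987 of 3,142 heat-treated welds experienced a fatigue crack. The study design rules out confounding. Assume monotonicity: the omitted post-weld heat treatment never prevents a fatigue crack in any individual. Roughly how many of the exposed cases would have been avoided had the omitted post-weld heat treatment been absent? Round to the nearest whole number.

about 1644 cases

p₁ = P(outcome | exposed) = 2603/3052 = 0.85288
p₀ = P(outcome | unexposed) = 987/3142 = 0.31413
PN = (p₁ − p₀)/p₁ = (0.85288 − 0.31413) / 0.85288 ≈ 0.63168.
Attributable cases ≈ PN × (exposed cases) = 0.63168 × 2603 ≈ 1644.27.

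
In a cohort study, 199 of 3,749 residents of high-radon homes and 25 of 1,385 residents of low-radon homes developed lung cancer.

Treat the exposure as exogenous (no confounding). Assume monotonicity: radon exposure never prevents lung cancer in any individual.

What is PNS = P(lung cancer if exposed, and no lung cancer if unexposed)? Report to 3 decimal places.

PNS ≈ 0.035

p₁ = P(outcome | exposed) = 199/3749 = 0.053081
p₀ = P(outcome | unexposed) = 25/1385 = 0.018051
Under exogeneity and monotonicity, PNS = p₁ − p₀.
PNS = 0.053081 − 0.018051 = 0.03503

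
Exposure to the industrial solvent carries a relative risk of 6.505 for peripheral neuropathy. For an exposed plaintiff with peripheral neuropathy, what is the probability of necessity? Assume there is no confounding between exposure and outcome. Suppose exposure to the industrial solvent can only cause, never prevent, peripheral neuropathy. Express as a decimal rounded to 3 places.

PN ≈ 0.846

Under exogeneity and monotonicity, PN = (RR − 1) / RR = 1 − 1/RR.
PN = (6.505 − 1) / 6.505 = 5.505 / 6.505 ≈ 0.8463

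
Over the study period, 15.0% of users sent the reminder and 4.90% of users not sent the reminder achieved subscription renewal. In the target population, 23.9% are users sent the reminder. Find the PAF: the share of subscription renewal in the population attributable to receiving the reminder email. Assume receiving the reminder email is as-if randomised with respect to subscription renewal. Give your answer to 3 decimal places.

PAF ≈ 0.330

p₁ = 0.15, p₀ = 0.049.
Overall risk P(Y=1) = π·p₁ + (1−π)·p₀ = 0.239×0.15 + 0.761×0.049 = 0.073139.
Under exogeneity, PAF = [P(Y=1) − p₀] / P(Y=1).
PAF = (0.073139 − 0.049) / 0.073139 ≈ 0.3300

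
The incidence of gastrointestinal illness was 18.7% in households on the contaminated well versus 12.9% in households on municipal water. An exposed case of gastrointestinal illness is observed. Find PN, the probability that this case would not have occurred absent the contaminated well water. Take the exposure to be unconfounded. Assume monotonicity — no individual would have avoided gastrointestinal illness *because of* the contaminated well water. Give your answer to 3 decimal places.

p₁ = 0.187, p₀ = 0.129.
Under exogeneity and monotonicity, PN = (p₁ − p₀) / p₁.
PN = (0.187 − 0.129) / 0.187 = 0.058 / 0.187 ≈ 0.3102

PN ≈ 0.310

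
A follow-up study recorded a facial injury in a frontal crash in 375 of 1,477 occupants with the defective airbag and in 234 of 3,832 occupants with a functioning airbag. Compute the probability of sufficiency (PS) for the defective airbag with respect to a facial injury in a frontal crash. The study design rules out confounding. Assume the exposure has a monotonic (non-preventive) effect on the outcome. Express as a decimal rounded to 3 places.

PS ≈ 0.205

p₁ = P(outcome | exposed) = 375/1477 = 0.25389
p₀ = P(outcome | unexposed) = 234/3832 = 0.061065
Under exogeneity and monotonicity, PS = (p₁ − p₀) / (1 − p₀).
PS = (0.25389 − 0.061065) / (1 − 0.061065) = 0.19283 / 0.93894 ≈ 0.2054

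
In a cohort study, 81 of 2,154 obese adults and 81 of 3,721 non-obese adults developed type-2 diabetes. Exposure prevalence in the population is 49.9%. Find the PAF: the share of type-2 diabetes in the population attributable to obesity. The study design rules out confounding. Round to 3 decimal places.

PAF ≈ 0.266

p₁ = P(outcome | exposed) = 81/2154 = 0.037604
p₀ = P(outcome | unexposed) = 81/3721 = 0.021768
Overall risk P(Y=1) = π·p₁ + (1−π)·p₀ = 0.499×0.037604 + 0.501×0.021768 = 0.029671.
Under exogeneity, PAF = [P(Y=1) − p₀] / P(Y=1).
PAF = (0.029671 − 0.021768) / 0.029671 ≈ 0.2663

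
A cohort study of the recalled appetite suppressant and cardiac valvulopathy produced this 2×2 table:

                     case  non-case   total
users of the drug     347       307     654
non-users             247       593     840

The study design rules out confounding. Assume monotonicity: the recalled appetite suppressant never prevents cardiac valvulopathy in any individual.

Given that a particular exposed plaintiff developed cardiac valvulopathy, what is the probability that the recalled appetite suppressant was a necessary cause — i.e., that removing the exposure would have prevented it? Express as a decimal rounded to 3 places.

p₁ = P(outcome | exposed) = 347/654 = 0.53058
p₀ = P(outcome | unexposed) = 247/840 = 0.29405
Under exogeneity and monotonicity, PN = (p₁ − p₀) / p₁.
PN = (0.53058 − 0.29405) / 0.53058 = 0.23653 / 0.53058 ≈ 0.4458

PN ≈ 0.446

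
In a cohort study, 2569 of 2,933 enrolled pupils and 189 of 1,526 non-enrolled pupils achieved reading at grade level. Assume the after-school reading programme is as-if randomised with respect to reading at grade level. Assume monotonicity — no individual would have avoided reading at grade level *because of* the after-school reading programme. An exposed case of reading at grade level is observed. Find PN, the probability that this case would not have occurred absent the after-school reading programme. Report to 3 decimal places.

p₁ = P(outcome | exposed) = 2569/2933 = 0.87589
p₀ = P(outcome | unexposed) = 189/1526 = 0.12385
Under exogeneity and monotonicity, PN = (p₁ − p₀) / p₁.
PN = (0.87589 − 0.12385) / 0.87589 = 0.75204 / 0.87589 ≈ 0.8586

PN ≈ 0.859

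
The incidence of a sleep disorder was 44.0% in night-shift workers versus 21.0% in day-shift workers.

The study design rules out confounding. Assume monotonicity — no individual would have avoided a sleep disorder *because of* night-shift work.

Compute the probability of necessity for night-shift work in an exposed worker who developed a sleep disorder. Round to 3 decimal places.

PN ≈ 0.523

p₁ = 0.44, p₀ = 0.21.
Under exogeneity and monotonicity, PN = (p₁ − p₀) / p₁.
PN = (0.44 − 0.21) / 0.44 = 0.23 / 0.44 ≈ 0.5227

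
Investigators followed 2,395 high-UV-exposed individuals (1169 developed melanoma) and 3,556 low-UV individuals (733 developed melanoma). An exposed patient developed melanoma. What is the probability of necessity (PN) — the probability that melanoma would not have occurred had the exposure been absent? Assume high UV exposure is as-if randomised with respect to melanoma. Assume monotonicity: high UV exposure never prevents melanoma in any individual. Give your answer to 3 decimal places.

p₁ = P(outcome | exposed) = 1169/2395 = 0.4881
p₀ = P(outcome | unexposed) = 733/3556 = 0.20613
Under exogeneity and monotonicity, PN = (p₁ − p₀) / p₁.
PN = (0.4881 − 0.20613) / 0.4881 = 0.28197 / 0.4881 ≈ 0.5777

PN ≈ 0.578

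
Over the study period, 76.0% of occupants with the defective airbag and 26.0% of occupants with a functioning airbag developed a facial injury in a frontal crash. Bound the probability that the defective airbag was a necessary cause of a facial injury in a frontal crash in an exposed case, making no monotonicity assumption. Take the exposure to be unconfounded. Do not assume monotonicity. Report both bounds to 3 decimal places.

0.658 ≤ PN ≤ 0.974

p₁ = 0.76, p₀ = 0.26.
Under exogeneity alone the bounds on PN are max{0,(p₁−p₀)/p₁} ≤ PN ≤ min{1,(1−p₀)/p₁}.
  lower = (p₁ − p₀)/p₁ = 0.5 / 0.76 ≈ 0.6579
  upper = min{1, (1 − p₀)/p₁} = 0.74 / 0.76 ≈ 0.9737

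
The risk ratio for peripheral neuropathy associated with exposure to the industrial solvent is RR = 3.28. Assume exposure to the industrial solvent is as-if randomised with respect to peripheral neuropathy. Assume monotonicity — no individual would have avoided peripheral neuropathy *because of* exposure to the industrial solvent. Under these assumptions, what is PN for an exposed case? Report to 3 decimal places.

PN ≈ 0.695

Under exogeneity and monotonicity, PN = (RR − 1) / RR = 1 − 1/RR.
PN = (3.28 − 1) / 3.28 = 2.28 / 3.28 ≈ 0.6951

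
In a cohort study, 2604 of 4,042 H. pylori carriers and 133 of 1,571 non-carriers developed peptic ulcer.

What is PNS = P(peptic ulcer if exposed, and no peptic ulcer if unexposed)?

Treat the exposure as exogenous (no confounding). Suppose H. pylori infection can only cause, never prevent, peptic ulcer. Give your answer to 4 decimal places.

PNS ≈ 0.5596

p₁ = P(outcome | exposed) = 2604/4042 = 0.64424
p₀ = P(outcome | unexposed) = 133/1571 = 0.084659
Under exogeneity and monotonicity, PNS = p₁ − p₀.
PNS = 0.64424 − 0.084659 = 0.55958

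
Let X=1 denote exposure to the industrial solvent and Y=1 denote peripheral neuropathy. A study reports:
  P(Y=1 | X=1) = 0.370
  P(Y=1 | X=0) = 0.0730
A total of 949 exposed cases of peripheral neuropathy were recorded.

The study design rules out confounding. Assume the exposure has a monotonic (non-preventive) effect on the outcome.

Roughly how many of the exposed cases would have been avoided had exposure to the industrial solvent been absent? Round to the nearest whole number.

about 762 cases

Let p₁ = 0.37, p₀ = 0.073.
PN = (p₁ − p₀)/p₁ = (0.37 − 0.073) / 0.37 ≈ 0.80270.
Attributable cases ≈ PN × (exposed cases) = 0.80270 × 949 ≈ 761.76.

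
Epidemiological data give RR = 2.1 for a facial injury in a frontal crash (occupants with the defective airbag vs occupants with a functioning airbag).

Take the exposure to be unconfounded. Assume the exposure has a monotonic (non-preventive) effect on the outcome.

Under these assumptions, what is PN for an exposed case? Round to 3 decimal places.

PN ≈ 0.524

Under exogeneity and monotonicity, PN = (RR − 1) / RR = 1 − 1/RR.
PN = (2.1 − 1) / 2.1 = 1.1 / 2.1 ≈ 0.5238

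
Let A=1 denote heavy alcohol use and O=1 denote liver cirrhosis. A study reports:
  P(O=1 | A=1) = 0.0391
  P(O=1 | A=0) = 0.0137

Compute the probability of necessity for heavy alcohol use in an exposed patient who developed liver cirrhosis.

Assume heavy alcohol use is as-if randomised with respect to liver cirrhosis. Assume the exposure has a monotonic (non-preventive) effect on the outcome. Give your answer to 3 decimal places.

Let p₁ = 0.0391, p₀ = 0.0137.
Under exogeneity and monotonicity, PN = (p₁ − p₀) / p₁.
PN = (0.0391 − 0.0137) / 0.0391 = 0.0254 / 0.0391 ≈ 0.6496

PN ≈ 0.650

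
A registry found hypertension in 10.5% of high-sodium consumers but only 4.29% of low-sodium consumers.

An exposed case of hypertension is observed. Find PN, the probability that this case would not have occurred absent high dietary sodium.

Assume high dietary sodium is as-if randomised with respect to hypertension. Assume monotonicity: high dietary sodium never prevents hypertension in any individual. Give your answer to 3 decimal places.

p₁ = 0.105, p₀ = 0.0429.
Under exogeneity and monotonicity, PN = (p₁ − p₀) / p₁.
PN = (0.105 − 0.0429) / 0.105 = 0.0621 / 0.105 ≈ 0.5914

PN ≈ 0.591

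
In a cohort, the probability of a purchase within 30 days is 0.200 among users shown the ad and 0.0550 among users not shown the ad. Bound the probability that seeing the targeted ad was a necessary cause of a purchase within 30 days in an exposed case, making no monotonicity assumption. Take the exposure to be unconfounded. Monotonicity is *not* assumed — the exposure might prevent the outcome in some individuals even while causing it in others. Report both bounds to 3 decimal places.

0.725 ≤ PN ≤ 1.000

Let p₁ = 0.2, p₀ = 0.055.
Under exogeneity alone the bounds on PN are max{0,(p₁−p₀)/p₁} ≤ PN ≤ min{1,(1−p₀)/p₁}.
  lower = (p₁ − p₀)/p₁ = 0.145 / 0.2 ≈ 0.7250
  upper = min{1, (1 − p₀)/p₁} = 0.945 / 0.2 ≈ 4.7250 → capped at 1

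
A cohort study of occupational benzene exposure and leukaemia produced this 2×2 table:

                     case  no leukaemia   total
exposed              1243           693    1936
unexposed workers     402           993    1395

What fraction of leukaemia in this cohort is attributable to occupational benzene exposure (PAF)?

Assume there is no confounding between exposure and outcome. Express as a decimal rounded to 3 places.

PAF ≈ 0.416

p₁ = P(outcome | exposed) = 1243/1936 = 0.64205
p₀ = P(outcome | unexposed) = 402/1395 = 0.28817
Exposure prevalence π = 1936/3331 = 0.58121; overall risk P(Y=1) = 0.49385.
Under exogeneity, PAF = [P(Y=1) − p₀]/P(Y=1).
PAF = (0.49385 − 0.28817) / 0.49385 ≈ 0.4165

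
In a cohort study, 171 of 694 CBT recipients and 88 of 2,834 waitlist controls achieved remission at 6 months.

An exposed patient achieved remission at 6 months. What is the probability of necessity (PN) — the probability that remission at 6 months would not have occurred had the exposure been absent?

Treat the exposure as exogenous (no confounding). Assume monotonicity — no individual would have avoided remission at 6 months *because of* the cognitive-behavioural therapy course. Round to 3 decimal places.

PN ≈ 0.874

p₁ = P(outcome | exposed) = 171/694 = 0.2464
p₀ = P(outcome | unexposed) = 88/2834 = 0.031052
Under exogeneity and monotonicity, PN = (p₁ − p₀) / p₁.
PN = (0.2464 − 0.031052) / 0.2464 = 0.21535 / 0.2464 ≈ 0.8740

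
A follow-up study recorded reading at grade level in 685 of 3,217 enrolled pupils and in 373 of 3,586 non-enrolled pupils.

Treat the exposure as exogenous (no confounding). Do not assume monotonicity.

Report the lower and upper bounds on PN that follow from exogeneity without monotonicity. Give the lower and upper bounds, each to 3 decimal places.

p₁ = P(outcome | exposed) = 685/3217 = 0.21293
p₀ = P(outcome | unexposed) = 373/3586 = 0.10402
Under exogeneity alone the bounds on PN are max{0,(p₁−p₀)/p₁} ≤ PN ≤ min{1,(1−p₀)/p₁}.
  lower = (p₁ − p₀)/p₁ = 0.10892 / 0.21293 ≈ 0.5115
  upper = min{1, (1 − p₀)/p₁} = 0.89598 / 0.21293 ≈ 4.2079 → capped at 1

0.512 ≤ PN ≤ 1.000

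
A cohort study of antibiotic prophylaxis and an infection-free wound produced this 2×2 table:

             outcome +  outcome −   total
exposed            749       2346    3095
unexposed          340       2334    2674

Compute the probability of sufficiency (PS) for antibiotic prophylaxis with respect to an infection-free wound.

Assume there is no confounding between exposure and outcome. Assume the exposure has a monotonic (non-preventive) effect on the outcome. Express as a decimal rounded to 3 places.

p₁ = P(outcome | exposed) = 749/3095 = 0.242
p₀ = P(outcome | unexposed) = 340/2674 = 0.12715
Under exogeneity and monotonicity, PS = (p₁ − p₀) / (1 − p₀).
PS = (0.242 − 0.12715) / (1 − 0.12715) = 0.11485 / 0.87285 ≈ 0.1316

PS ≈ 0.132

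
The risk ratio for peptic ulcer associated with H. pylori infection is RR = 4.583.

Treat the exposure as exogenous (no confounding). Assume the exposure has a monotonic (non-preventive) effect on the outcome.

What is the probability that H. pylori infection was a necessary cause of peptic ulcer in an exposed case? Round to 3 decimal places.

PN ≈ 0.782

Under exogeneity and monotonicity, PN = (RR − 1) / RR = 1 − 1/RR.
PN = (4.583 − 1) / 4.583 = 3.583 / 4.583 ≈ 0.7818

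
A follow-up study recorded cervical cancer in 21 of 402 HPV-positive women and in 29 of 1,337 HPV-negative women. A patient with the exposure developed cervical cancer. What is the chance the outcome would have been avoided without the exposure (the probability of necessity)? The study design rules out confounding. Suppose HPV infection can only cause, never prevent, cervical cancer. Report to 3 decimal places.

PN ≈ 0.585

p₁ = P(outcome | exposed) = 21/402 = 0.052239
p₀ = P(outcome | unexposed) = 29/1337 = 0.02169
Under exogeneity and monotonicity, PN = (p₁ − p₀) / p₁.
PN = (0.052239 − 0.02169) / 0.052239 = 0.030548 / 0.052239 ≈ 0.5848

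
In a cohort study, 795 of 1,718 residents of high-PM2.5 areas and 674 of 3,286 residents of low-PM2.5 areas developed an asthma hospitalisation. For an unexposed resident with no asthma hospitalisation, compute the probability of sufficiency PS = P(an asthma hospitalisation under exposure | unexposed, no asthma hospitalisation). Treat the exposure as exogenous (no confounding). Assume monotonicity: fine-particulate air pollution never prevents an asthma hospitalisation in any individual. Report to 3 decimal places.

PS ≈ 0.324

p₁ = P(outcome | exposed) = 795/1718 = 0.46275
p₀ = P(outcome | unexposed) = 674/3286 = 0.20511
Under exogeneity and monotonicity, PS = (p₁ − p₀) / (1 − p₀).
PS = (0.46275 − 0.20511) / (1 − 0.20511) = 0.25763 / 0.79489 ≈ 0.3241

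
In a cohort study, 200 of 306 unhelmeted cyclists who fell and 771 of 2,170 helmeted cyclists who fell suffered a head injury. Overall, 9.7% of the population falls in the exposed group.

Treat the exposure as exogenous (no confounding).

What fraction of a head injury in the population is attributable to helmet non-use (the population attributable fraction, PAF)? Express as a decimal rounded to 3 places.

p₁ = P(outcome | exposed) = 200/306 = 0.65359
p₀ = P(outcome | unexposed) = 771/2170 = 0.3553
Overall risk P(Y=1) = π·p₁ + (1−π)·p₀ = 0.097×0.65359 + 0.903×0.3553 = 0.38423.
Under exogeneity, PAF = [P(Y=1) − p₀] / P(Y=1).
PAF = (0.38423 − 0.3553) / 0.38423 ≈ 0.0753

PAF ≈ 0.075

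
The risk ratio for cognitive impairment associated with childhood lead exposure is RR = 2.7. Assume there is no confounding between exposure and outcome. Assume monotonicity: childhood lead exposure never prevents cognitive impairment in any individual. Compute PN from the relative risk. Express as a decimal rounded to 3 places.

Under exogeneity and monotonicity, PN = (RR − 1) / RR = 1 − 1/RR.
PN = (2.7 − 1) / 2.7 = 1.7 / 2.7 ≈ 0.6296

PN ≈ 0.630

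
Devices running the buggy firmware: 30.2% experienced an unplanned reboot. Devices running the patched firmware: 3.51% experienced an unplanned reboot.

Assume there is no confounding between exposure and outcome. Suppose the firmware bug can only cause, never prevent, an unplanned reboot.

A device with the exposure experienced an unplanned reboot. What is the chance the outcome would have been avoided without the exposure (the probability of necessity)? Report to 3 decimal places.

p₁ = 0.302, p₀ = 0.0351.
Under exogeneity and monotonicity, PN = (p₁ − p₀) / p₁.
PN = (0.302 − 0.0351) / 0.302 = 0.2669 / 0.302 ≈ 0.8838

PN ≈ 0.884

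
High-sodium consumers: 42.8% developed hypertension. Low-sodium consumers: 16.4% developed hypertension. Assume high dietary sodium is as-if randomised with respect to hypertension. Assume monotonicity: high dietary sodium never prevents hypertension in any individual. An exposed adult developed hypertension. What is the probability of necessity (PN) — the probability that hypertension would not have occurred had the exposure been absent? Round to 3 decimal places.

PN ≈ 0.617

p₁ = 0.428, p₀ = 0.164.
Under exogeneity and monotonicity, PN = (p₁ − p₀) / p₁.
PN = (0.428 − 0.164) / 0.428 = 0.264 / 0.428 ≈ 0.6168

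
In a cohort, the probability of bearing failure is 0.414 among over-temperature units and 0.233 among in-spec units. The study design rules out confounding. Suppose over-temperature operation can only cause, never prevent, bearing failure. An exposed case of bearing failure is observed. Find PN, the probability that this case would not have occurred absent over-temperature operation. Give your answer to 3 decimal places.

Let p₁ = 0.414, p₀ = 0.233.
Under exogeneity and monotonicity, PN = (p₁ − p₀) / p₁.
PN = (0.414 − 0.233) / 0.414 = 0.181 / 0.414 ≈ 0.4372

PN ≈ 0.437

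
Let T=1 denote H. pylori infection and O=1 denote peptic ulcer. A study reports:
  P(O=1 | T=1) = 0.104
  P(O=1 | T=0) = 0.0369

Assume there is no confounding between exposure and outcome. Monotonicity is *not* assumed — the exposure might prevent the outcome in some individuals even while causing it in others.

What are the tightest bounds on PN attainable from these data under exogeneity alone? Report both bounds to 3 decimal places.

0.645 ≤ PN ≤ 1.000

Let p₁ = 0.104, p₀ = 0.0369.
Under exogeneity alone the bounds on PN are max{0,(p₁−p₀)/p₁} ≤ PN ≤ min{1,(1−p₀)/p₁}.
  lower = (p₁ − p₀)/p₁ = 0.0671 / 0.104 ≈ 0.6452
  upper = min{1, (1 − p₀)/p₁} = 0.9631 / 0.104 ≈ 9.2606 → capped at 1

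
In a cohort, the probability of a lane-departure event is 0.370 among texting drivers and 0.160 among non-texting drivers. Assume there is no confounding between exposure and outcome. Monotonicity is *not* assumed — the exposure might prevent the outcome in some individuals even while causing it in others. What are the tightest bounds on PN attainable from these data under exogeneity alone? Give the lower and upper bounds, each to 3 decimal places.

0.568 ≤ PN ≤ 1.000

Let p₁ = 0.37, p₀ = 0.16.
Under exogeneity alone the bounds on PN are max{0,(p₁−p₀)/p₁} ≤ PN ≤ min{1,(1−p₀)/p₁}.
  lower = (p₁ − p₀)/p₁ = 0.21 / 0.37 ≈ 0.5676
  upper = min{1, (1 − p₀)/p₁} = 0.84 / 0.37 ≈ 2.2703 → capped at 1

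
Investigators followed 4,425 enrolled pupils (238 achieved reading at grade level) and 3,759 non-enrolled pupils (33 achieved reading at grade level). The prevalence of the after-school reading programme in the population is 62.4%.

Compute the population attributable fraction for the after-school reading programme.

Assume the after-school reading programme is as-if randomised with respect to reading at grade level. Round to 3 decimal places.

PAF ≈ 0.762

p₁ = P(outcome | exposed) = 238/4425 = 0.053785
p₀ = P(outcome | unexposed) = 33/3759 = 0.0087789
Overall risk P(Y=1) = π·p₁ + (1−π)·p₀ = 0.624×0.053785 + 0.376×0.0087789 = 0.036863.
Under exogeneity, PAF = [P(Y=1) − p₀] / P(Y=1).
PAF = (0.036863 − 0.0087789) / 0.036863 ≈ 0.7618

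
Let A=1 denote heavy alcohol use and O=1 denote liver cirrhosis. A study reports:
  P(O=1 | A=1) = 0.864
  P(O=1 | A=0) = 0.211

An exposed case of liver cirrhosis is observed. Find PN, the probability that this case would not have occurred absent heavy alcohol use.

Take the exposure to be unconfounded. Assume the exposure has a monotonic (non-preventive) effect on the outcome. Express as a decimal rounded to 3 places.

Let p₁ = 0.864, p₀ = 0.211.
Under exogeneity and monotonicity, PN = (p₁ − p₀) / p₁.
PN = (0.864 − 0.211) / 0.864 = 0.653 / 0.864 ≈ 0.7558

PN ≈ 0.756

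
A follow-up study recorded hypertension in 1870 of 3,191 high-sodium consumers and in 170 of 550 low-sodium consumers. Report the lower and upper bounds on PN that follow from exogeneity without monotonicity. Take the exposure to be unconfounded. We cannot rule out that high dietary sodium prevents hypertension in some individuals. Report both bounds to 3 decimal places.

0.473 ≤ PN ≤ 1.000

p₁ = P(outcome | exposed) = 1870/3191 = 0.58602
p₀ = P(outcome | unexposed) = 170/550 = 0.30909
Under exogeneity alone the bounds on PN are max{0,(p₁−p₀)/p₁} ≤ PN ≤ min{1,(1−p₀)/p₁}.
  lower = (p₁ − p₀)/p₁ = 0.27693 / 0.58602 ≈ 0.4726
  upper = min{1, (1 − p₀)/p₁} = 0.69091 / 0.58602 ≈ 1.1790 → capped at 1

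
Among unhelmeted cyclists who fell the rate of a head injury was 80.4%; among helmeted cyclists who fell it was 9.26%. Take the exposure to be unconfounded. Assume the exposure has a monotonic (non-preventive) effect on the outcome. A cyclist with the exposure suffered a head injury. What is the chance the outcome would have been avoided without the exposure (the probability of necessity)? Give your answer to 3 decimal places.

PN ≈ 0.885

p₁ = 0.804, p₀ = 0.0926.
Under exogeneity and monotonicity, PN = (p₁ − p₀) / p₁.
PN = (0.804 − 0.0926) / 0.804 = 0.7114 / 0.804 ≈ 0.8848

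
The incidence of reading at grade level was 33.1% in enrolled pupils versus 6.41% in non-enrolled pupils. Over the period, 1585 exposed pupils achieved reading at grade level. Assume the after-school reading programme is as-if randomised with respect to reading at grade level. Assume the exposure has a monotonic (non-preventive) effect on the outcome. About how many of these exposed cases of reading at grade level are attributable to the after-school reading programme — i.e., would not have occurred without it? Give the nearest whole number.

about 1278 cases

p₁ = 0.331, p₀ = 0.0641.
PN = (p₁ − p₀)/p₁ = (0.331 − 0.0641) / 0.331 ≈ 0.80634.
Attributable cases ≈ PN × (exposed cases) = 0.80634 × 1585 ≈ 1278.06.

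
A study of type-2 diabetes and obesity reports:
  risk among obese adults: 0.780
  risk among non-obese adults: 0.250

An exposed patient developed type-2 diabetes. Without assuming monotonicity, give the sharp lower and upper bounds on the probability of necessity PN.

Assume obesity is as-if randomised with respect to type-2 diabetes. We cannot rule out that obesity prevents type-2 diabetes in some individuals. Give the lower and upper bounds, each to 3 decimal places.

Let p₁ = 0.78, p₀ = 0.25.
Under exogeneity alone the bounds on PN are max{0,(p₁−p₀)/p₁} ≤ PN ≤ min{1,(1−p₀)/p₁}.
  lower = (p₁ − p₀)/p₁ = 0.53 / 0.78 ≈ 0.6795
  upper = min{1, (1 − p₀)/p₁} = 0.75 / 0.78 ≈ 0.9615

0.679 ≤ PN ≤ 0.962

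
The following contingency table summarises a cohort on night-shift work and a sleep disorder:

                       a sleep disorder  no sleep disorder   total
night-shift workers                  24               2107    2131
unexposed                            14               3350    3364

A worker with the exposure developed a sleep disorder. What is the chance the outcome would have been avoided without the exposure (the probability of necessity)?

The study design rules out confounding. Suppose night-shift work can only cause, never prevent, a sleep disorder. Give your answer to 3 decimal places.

p₁ = P(outcome | exposed) = 24/2131 = 0.011262
p₀ = P(outcome | unexposed) = 14/3364 = 0.0041617
Under exogeneity and monotonicity, PN = (p₁ − p₀)/p₁.
PN = (0.011262 − 0.0041617) / 0.011262 ≈ 0.6305

PN ≈ 0.630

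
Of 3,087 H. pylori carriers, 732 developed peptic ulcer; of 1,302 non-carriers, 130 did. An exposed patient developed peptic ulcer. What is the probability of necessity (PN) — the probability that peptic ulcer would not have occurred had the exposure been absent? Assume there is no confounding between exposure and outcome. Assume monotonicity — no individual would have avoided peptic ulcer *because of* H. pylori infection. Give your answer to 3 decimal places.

p₁ = P(outcome | exposed) = 732/3087 = 0.23712
p₀ = P(outcome | unexposed) = 130/1302 = 0.099846
Under exogeneity and monotonicity, PN = (p₁ − p₀) / p₁.
PN = (0.23712 − 0.099846) / 0.23712 = 0.13728 / 0.23712 ≈ 0.5789

PN ≈ 0.579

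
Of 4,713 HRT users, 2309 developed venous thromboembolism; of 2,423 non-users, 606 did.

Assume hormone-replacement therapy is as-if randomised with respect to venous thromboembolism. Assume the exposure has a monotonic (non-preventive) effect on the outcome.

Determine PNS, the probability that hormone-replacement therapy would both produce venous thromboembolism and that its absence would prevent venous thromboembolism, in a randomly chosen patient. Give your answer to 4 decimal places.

PNS ≈ 0.2398

p₁ = P(outcome | exposed) = 2309/4713 = 0.48992
p₀ = P(outcome | unexposed) = 606/2423 = 0.2501
Under exogeneity and monotonicity, PNS = p₁ − p₀.
PNS = 0.48992 − 0.2501 = 0.23982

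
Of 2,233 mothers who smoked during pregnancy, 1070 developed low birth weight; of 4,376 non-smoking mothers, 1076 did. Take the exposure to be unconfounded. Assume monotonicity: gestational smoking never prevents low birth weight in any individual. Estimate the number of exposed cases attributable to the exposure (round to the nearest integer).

about 521 cases

p₁ = P(outcome | exposed) = 1070/2233 = 0.47918
p₀ = P(outcome | unexposed) = 1076/4376 = 0.24589
PN = (p₁ − p₀)/p₁ = (0.47918 − 0.24589) / 0.47918 ≈ 0.48686.
Attributable cases ≈ PN × (exposed cases) = 0.48686 × 1070 ≈ 520.94.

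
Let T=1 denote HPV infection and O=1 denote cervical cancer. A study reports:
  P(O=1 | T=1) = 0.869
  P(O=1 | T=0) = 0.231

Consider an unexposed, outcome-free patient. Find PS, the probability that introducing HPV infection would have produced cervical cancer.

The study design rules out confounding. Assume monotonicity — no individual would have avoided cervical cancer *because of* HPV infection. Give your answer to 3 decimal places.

PS ≈ 0.830

Let p₁ = 0.869, p₀ = 0.231.
Under exogeneity and monotonicity, PS = (p₁ − p₀) / (1 − p₀).
PS = (0.869 − 0.231) / (1 − 0.231) = 0.638 / 0.769 ≈ 0.8296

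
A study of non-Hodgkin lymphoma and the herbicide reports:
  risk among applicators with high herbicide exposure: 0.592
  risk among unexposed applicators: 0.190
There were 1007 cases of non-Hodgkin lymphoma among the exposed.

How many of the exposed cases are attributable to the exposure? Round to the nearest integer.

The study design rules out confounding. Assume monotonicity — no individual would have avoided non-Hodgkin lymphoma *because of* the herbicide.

Let p₁ = 0.592, p₀ = 0.19.
PN = (p₁ − p₀)/p₁ = (0.592 − 0.19) / 0.592 ≈ 0.67905.
Attributable cases ≈ PN × (exposed cases) = 0.67905 × 1007 ≈ 683.81.

about 684 cases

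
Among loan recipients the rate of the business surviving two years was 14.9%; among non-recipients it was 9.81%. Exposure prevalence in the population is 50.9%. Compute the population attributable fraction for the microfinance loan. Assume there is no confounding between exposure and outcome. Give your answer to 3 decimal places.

p₁ = 0.149, p₀ = 0.0981.
Overall risk P(Y=1) = π·p₁ + (1−π)·p₀ = 0.509×0.149 + 0.491×0.0981 = 0.12401.
Under exogeneity, PAF = [P(Y=1) − p₀] / P(Y=1).
PAF = (0.12401 − 0.0981) / 0.12401 ≈ 0.2089

PAF ≈ 0.209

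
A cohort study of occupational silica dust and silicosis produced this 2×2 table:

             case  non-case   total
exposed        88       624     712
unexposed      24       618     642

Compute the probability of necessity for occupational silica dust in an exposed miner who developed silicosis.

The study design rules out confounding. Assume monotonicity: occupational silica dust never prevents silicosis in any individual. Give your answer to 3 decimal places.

PN ≈ 0.698

p₁ = P(outcome | exposed) = 88/712 = 0.1236
p₀ = P(outcome | unexposed) = 24/642 = 0.037383
Under exogeneity and monotonicity, PN = (p₁ − p₀)/p₁.
PN = (0.1236 − 0.037383) / 0.1236 ≈ 0.6975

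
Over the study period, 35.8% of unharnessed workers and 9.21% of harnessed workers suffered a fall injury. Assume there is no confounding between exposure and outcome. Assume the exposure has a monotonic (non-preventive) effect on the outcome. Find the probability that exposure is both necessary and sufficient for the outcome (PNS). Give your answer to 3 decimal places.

PNS ≈ 0.266

p₁ = 0.358, p₀ = 0.0921.
Under exogeneity and monotonicity, PNS = p₁ − p₀.
PNS = 0.358 − 0.0921 = 0.2659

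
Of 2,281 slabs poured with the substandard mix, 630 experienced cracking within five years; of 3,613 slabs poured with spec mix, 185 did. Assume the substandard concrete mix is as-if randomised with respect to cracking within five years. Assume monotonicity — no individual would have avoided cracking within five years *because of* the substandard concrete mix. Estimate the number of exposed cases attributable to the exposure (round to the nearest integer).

p₁ = P(outcome | exposed) = 630/2281 = 0.27619
p₀ = P(outcome | unexposed) = 185/3613 = 0.051204
PN = (p₁ − p₀)/p₁ = (0.27619 − 0.051204) / 0.27619 ≈ 0.81461.
Attributable cases ≈ PN × (exposed cases) = 0.81461 × 630 ≈ 513.20.

about 513 cases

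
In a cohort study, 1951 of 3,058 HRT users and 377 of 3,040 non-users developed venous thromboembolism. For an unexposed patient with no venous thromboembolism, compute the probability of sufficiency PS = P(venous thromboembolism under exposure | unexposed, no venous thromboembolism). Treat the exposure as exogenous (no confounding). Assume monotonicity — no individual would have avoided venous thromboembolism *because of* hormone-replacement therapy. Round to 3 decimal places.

PS ≈ 0.587

p₁ = P(outcome | exposed) = 1951/3058 = 0.638
p₀ = P(outcome | unexposed) = 377/3040 = 0.12401
Under exogeneity and monotonicity, PS = (p₁ − p₀) / (1 − p₀).
PS = (0.638 − 0.12401) / (1 − 0.12401) = 0.51399 / 0.87599 ≈ 0.5868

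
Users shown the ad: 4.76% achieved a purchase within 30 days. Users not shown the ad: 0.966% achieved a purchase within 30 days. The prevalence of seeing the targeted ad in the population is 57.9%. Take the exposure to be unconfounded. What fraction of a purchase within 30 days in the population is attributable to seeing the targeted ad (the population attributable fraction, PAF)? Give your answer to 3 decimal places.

PAF ≈ 0.695

p₁ = 0.0476, p₀ = 0.00966.
Overall risk P(Y=1) = π·p₁ + (1−π)·p₀ = 0.579×0.0476 + 0.421×0.00966 = 0.031627.
Under exogeneity, PAF = [P(Y=1) − p₀] / P(Y=1).
PAF = (0.031627 − 0.00966) / 0.031627 ≈ 0.6946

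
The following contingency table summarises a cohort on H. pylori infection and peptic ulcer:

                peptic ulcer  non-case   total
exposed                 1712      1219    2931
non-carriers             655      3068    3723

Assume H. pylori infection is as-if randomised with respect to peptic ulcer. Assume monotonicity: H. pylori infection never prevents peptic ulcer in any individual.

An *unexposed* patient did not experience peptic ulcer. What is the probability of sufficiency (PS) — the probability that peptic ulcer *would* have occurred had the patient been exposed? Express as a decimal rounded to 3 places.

PS ≈ 0.495

p₁ = P(outcome | exposed) = 1712/2931 = 0.5841
p₀ = P(outcome | unexposed) = 655/3723 = 0.17593
Under exogeneity and monotonicity, PS = (p₁ − p₀) / (1 − p₀).
PS = (0.5841 − 0.17593) / (1 − 0.17593) = 0.40817 / 0.82407 ≈ 0.4953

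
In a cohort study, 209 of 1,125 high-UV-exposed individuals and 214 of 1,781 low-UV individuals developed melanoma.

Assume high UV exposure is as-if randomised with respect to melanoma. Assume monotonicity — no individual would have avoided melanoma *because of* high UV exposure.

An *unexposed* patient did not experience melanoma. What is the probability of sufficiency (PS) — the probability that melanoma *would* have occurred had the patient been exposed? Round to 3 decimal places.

PS ≈ 0.075

p₁ = P(outcome | exposed) = 209/1125 = 0.18578
p₀ = P(outcome | unexposed) = 214/1781 = 0.12016
Under exogeneity and monotonicity, PS = (p₁ − p₀) / (1 − p₀).
PS = (0.18578 − 0.12016) / (1 − 0.12016) = 0.065621 / 0.87984 ≈ 0.0746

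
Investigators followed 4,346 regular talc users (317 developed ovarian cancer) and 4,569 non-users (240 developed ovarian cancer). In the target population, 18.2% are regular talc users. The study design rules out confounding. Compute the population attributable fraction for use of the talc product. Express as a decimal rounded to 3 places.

p₁ = P(outcome | exposed) = 317/4346 = 0.072941
p₀ = P(outcome | unexposed) = 240/4569 = 0.052528
Overall risk P(Y=1) = π·p₁ + (1−π)·p₀ = 0.182×0.072941 + 0.818×0.052528 = 0.056243.
Under exogeneity, PAF = [P(Y=1) − p₀] / P(Y=1).
PAF = (0.056243 − 0.052528) / 0.056243 ≈ 0.0661

PAF ≈ 0.066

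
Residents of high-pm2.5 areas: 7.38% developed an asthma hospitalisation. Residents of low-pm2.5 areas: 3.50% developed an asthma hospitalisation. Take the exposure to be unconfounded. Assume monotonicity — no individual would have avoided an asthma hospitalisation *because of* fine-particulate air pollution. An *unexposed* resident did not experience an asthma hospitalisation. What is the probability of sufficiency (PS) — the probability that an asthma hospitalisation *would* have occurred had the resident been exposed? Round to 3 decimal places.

PS ≈ 0.040

p₁ = 0.0738, p₀ = 0.035.
Under exogeneity and monotonicity, PS = (p₁ − p₀) / (1 − p₀).
PS = (0.0738 − 0.035) / (1 − 0.035) = 0.0388 / 0.965 ≈ 0.0402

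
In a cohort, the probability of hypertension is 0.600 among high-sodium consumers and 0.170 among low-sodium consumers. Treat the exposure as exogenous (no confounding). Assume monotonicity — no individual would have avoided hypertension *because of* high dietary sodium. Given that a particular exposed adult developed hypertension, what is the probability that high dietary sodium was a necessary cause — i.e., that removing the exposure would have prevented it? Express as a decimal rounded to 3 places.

PN ≈ 0.717

Let p₁ = 0.6, p₀ = 0.17.
Under exogeneity and monotonicity, PN = (p₁ − p₀) / p₁.
PN = (0.6 − 0.17) / 0.6 = 0.43 / 0.6 ≈ 0.7167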